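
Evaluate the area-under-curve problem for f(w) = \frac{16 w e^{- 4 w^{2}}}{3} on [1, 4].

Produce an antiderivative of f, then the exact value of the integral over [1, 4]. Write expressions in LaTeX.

Antiderivative: F(w) = - \frac{2 e^{- 4 w^{2}}}{3}; value = - \frac{2}{3 e^{64}} + \frac{2}{3 e^{4}}

f matches the chain-rule pattern g'(h)*h' with inner function h(w) = - 4 w^{2}; substituting u = h(w) collapses the integral.
F(w) = - \frac{2 e^{- 4 w^{2}}}{3} is an antiderivative of f.
Check: d/dw[- \frac{2 e^{- 4 w^{2}}}{3}] = \frac{16 w e^{- 4 w^{2}}}{3} = f(w).
F(4) = - \frac{2}{3 e^{64}}; F(1) = - \frac{2}{3 e^{4}}.
Integral = F(4) - F(1) = - \frac{2}{3 e^{64}} + \frac{2}{3 e^{4}}.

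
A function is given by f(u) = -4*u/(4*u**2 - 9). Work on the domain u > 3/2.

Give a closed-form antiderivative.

An antiderivative is F(u) = -log(4*u**2 - 9)/2.

Factor the denominator ((2*u - 3)*(2*u + 3)) and decompose: f = -1/(2*u + 3) - 1/(2*u - 3); each piece integrates to a log, atan, or power term.
Check: d/du[-log(4*u**2 - 9)/2] = -4*u/(4*u**2 - 9) = f(u).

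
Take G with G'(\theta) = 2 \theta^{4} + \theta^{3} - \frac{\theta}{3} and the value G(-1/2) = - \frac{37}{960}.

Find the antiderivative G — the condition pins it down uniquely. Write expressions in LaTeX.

G(\theta) = \frac{2 \theta^{5}}{5} + \frac{\theta^{4}}{4} - \frac{\theta^{2}}{6}

The integrand splits into summands that can be handled one at a time.
A general antiderivative is \frac{2 \theta^{5}}{5} + \frac{\theta^{4}}{4} - \frac{\theta^{2}}{6} + C.
The condition gives C = - \frac{37}{960} - (- \frac{37}{960}) = 0.
So G(\theta) = \frac{2 \theta^{5}}{5} + \frac{\theta^{4}}{4} - \frac{\theta^{2}}{6}.
Check: d/d\theta[\frac{2 \theta^{5}}{5} + \frac{\theta^{4}}{4} - \frac{\theta^{2}}{6}] = 2 \theta^{4} + \theta^{3} - \frac{\theta}{3} = G'(\theta).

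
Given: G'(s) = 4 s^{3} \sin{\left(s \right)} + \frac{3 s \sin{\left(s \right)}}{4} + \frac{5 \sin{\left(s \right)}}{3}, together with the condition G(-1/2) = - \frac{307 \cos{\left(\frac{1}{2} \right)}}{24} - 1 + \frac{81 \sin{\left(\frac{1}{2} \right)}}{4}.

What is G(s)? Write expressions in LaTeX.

G(s) = - \frac{48 s^{3} \cos{\left(s \right)} - 144 s^{2} \sin{\left(s \right)} - 279 s \cos{\left(s \right)} + 279 \sin{\left(s \right)} + 20 \cos{\left(s \right)} + 12}{12}

Integrate term by term and add the pieces.
A general antiderivative is - 4 s^{3} \cos{\left(s \right)} + 12 s^{2} \sin{\left(s \right)} + \frac{93 s \cos{\left(s \right)}}{4} - \frac{93 \sin{\left(s \right)}}{4} - \frac{5 \cos{\left(s \right)}}{3} + C.
The condition gives C = - \frac{307 \cos{\left(\frac{1}{2} \right)}}{24} - 1 + \frac{81 \sin{\left(\frac{1}{2} \right)}}{4} - (- \frac{307 \cos{\left(\frac{1}{2} \right)}}{24} + \frac{81 \sin{\left(\frac{1}{2} \right)}}{4}) = -1.
So G(s) = - \frac{48 s^{3} \cos{\left(s \right)} - 144 s^{2} \sin{\left(s \right)} - 279 s \cos{\left(s \right)} + 279 \sin{\left(s \right)} + 20 \cos{\left(s \right)} + 12}{12}.
Check: d/ds[- \frac{48 s^{3} \cos{\left(s \right)} - 144 s^{2} \sin{\left(s \right)} - 279 s \cos{\left(s \right)} + 279 \sin{\left(s \right)} + 20 \cos{\left(s \right)} + 12}{12}] = 4 s^{3} \sin{\left(s \right)} + \frac{3 s \sin{\left(s \right)}}{4} + \frac{5 \sin{\left(s \right)}}{3} = G'(s).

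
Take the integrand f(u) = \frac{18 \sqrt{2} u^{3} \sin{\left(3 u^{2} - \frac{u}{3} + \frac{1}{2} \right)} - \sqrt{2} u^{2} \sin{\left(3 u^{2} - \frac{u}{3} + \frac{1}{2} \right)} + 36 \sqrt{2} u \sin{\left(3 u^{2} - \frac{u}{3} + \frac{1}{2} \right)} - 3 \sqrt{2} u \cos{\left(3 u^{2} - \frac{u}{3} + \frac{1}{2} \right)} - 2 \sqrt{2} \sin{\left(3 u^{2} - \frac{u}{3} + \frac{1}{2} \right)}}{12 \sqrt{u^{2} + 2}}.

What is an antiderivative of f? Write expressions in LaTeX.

An antiderivative is F(u) = - \frac{\sqrt{\frac{u^{2}}{2} + 1} \cos{\left(3 u^{2} - \frac{u}{3} + \frac{1}{2} \right)}}{2}.

f has the shape v'r + vr' for v = - \frac{\sqrt{\frac{u^{2}}{2} + 1}}{2} and r = \cos{\left(3 u^{2} - \frac{u}{3} + \frac{1}{2} \right)} — it is the derivative of the product v*r.
Check: d/du[- \frac{\sqrt{\frac{u^{2}}{2} + 1} \cos{\left(3 u^{2} - \frac{u}{3} + \frac{1}{2} \right)}}{2}] = \frac{\sqrt{2} \left(18 u^{3} \sin{\left(3 u^{2} - \frac{u}{3} + \frac{1}{2} \right)} - u^{2} \sin{\left(3 u^{2} - \frac{u}{3} + \frac{1}{2} \right)} + 36 u \sin{\left(3 u^{2} - \frac{u}{3} + \frac{1}{2} \right)} - 3 u \cos{\left(3 u^{2} - \frac{u}{3} + \frac{1}{2} \right)} - 2 \sin{\left(3 u^{2} - \frac{u}{3} + \frac{1}{2} \right)}\right)}{12 \sqrt{u^{2} + 2}}, which equals f(u).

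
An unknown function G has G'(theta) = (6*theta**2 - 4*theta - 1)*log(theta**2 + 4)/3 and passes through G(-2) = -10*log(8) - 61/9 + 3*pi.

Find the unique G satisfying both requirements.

G(theta) = 2*theta**3*log(theta**2 + 4)/3 - 4*theta**3/9 - 2*theta**2*log(theta**2 + 4)/3 + 2*theta**2/3 - theta*log(theta**2 + 4)/3 + 6*theta - 8*log(theta**2 + 4)/3 - 12*atan(theta/2) - 1

Recover the given G'(theta) by differentiating a candidate G(theta); any mismatch rules it out.
A general antiderivative is -4*theta**3/9 + 2*theta**2/3 + 6*theta + (2*theta**3/3 - 2*theta**2/3 - theta/3)*log(theta**2 + 4) - 8*log(theta**2 + 4)/3 - 12*atan(theta/2) + C.
The condition gives C = -10*log(8) - 61/9 + 3*pi - (-10*log(8) - 52/9 + 3*pi) = -1.
So G(theta) = 2*theta**3*log(theta**2 + 4)/3 - 4*theta**3/9 - 2*theta**2*log(theta**2 + 4)/3 + 2*theta**2/3 - theta*log(theta**2 + 4)/3 + 6*theta - 8*log(theta**2 + 4)/3 - 12*atan(theta/2) - 1.
Check: d/dtheta[2*theta**3*log(theta**2 + 4)/3 - 4*theta**3/9 - 2*theta**2*log(theta**2 + 4)/3 + 2*theta**2/3 - theta*log(theta**2 + 4)/3 + 6*theta - 8*log(theta**2 + 4)/3 - 12*atan(theta/2) - 1] = 2*theta**2*log(theta**2 + 4) - 4*theta*log(theta**2 + 4)/3 - log(theta**2 + 4)/3, which equals G'(theta).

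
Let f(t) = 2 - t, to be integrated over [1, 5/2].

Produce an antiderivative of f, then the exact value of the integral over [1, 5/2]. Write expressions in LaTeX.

A first test for any F(t): its t-derivative must equal f(t) identically.
F(t) = - \frac{t^{2}}{2} + 2 t is an antiderivative of f.
Check: d/dt[- \frac{t^{2}}{2} + 2 t] = 2 - t = f(t).
F(5/2) = \frac{15}{8}; F(1) = \frac{3}{2}.
Integral = F(5/2) - F(1) = \frac{3}{8}.

Antiderivative: F(t) = - \frac{t^{2}}{2} + 2 t; value = \frac{3}{8}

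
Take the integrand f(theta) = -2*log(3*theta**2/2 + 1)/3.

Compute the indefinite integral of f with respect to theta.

Whatever form F(theta) takes, F'(theta) = f(theta) is non-negotiable.
Check: d/dtheta[-2*theta*log(3*theta**2/2 + 1)/3 + 4*theta/3 - 4*sqrt(6)*atan(sqrt(6)*theta/2)/9] = -2*log(3*theta**2/2 + 1)/3 = f(theta).

F(theta) = -2*theta*log(3*theta**2/2 + 1)/3 + 4*theta/3 - 4*sqrt(6)*atan(sqrt(6)*theta/2)/9 + C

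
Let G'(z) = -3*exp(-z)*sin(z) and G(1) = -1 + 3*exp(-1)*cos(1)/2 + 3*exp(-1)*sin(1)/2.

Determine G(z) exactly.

A first test for any G(z): its z-derivative must equal the given G'(z).
A general antiderivative is 3*exp(-z)*sin(z)/2 + 3*exp(-z)*cos(z)/2 + C.
The condition gives C = -1 + 3*exp(-1)*cos(1)/2 + 3*exp(-1)*sin(1)/2 - (3*exp(-1)*cos(1)/2 + 3*exp(-1)*sin(1)/2) = -1.
So G(z) = -1 + 3*exp(-z)*sin(z)/2 + 3*exp(-z)*cos(z)/2.
Check: d/dz[-1 + 3*exp(-z)*sin(z)/2 + 3*exp(-z)*cos(z)/2] = -3*exp(-z)*sin(z) = G'(z).

G(z) = -1 + 3*exp(-z)*sin(z)/2 + 3*exp(-z)*cos(z)/2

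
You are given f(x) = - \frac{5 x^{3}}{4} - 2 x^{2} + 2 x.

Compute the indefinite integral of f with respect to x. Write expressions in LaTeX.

F(x) = \frac{x^{2} \left(- 15 x^{2} - 32 x + 48\right)}{48} + C

The integrand splits into summands that can be handled one at a time.
Check: d/dx[\frac{x^{2} \left(- 15 x^{2} - 32 x + 48\right)}{48}] = - \frac{5 x^{3}}{4} - 2 x^{2} + 2 x = f(x).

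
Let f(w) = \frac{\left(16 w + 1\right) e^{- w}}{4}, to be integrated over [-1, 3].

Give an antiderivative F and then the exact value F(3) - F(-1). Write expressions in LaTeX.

Recognize the product-rule pattern: f = u'v + uv' with u = - 4 w - \frac{17}{4}, v = e^{- w}, so integration by parts undoes it.
F(w) = - \frac{\left(16 w + 17\right) e^{- w}}{4} is an antiderivative of f.
Check: d/dw[- \frac{\left(16 w + 17\right) e^{- w}}{4}] = \frac{\left(16 w + 1\right) e^{- w}}{4} = f(w).
F(3) = - \frac{65}{4 e^{3}}; F(-1) = - \frac{e}{4}.
Integral = F(3) - F(-1) = - \frac{65}{4 e^{3}} + \frac{e}{4}.

Antiderivative: F(w) = - \frac{\left(16 w + 17\right) e^{- w}}{4}; value = - \frac{65}{4 e^{3}} + \frac{e}{4}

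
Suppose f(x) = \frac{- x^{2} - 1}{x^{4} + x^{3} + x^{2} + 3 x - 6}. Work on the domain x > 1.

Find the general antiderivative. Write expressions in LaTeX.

Factor the denominator (\left(x - 1\right) \left(x + 2\right) \left(x^{2} + 3\right)) and decompose: f = - \frac{x + 5}{14 \left(x^{2} + 3\right)} + \frac{5}{21 \left(x + 2\right)} - \frac{1}{6 \left(x - 1\right)}; each piece integrates to a log, atan, or power term.
Check: d/dx[- \frac{\log{\left(x - 1 \right)}}{6} + \frac{5 \log{\left(x + 2 \right)}}{21} - \frac{\log{\left(x^{2} + 3 \right)}}{28} - \frac{5 \sqrt{3} \operatorname{atan}{\left(\frac{\sqrt{3} x}{3} \right)}}{42}] = \frac{- x^{2} - 1}{x^{4} + x^{3} + x^{2} + 3 x - 6} = f(x).

F(x) = - \frac{\log{\left(x - 1 \right)}}{6} + \frac{5 \log{\left(x + 2 \right)}}{21} - \frac{\log{\left(x^{2} + 3 \right)}}{28} - \frac{5 \sqrt{3} \operatorname{atan}{\left(\frac{\sqrt{3} x}{3} \right)}}{42} + C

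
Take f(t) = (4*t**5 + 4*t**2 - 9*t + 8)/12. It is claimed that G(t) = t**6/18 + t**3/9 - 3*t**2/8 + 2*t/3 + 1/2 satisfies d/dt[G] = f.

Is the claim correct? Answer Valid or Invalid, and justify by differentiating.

Valid: G'(t) = f(t).

d/dt[G] = t**5/3 + t**2/3 - 3*t/4 + 2/3
This equals f(t) exactly, so the claim holds.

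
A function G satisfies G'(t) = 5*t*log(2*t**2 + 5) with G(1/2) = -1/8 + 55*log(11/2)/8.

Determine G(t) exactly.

Whatever form G(t) takes, its d/dt must return the stated G'(t).
A general antiderivative is 5*t**2*log(2*t**2 + 5)/2 - 5*t**2/2 + 25*log(2*t**2 + 5)/4 + C.
The condition gives C = -1/8 + 55*log(11/2)/8 - (-5/8 + 55*log(11/2)/8) = 1/2.
So G(t) = 5*t**2*log(2*t**2 + 5)/2 - 5*t**2/2 + 25*log(2*t**2 + 5)/4 + 1/2.
Check: d/dt[5*t**2*log(2*t**2 + 5)/2 - 5*t**2/2 + 25*log(2*t**2 + 5)/4 + 1/2] = 5*t*log(2*t**2 + 5) = G'(t).

G(t) = 5*t**2*log(2*t**2 + 5)/2 - 5*t**2/2 + 25*log(2*t**2 + 5)/4 + 1/2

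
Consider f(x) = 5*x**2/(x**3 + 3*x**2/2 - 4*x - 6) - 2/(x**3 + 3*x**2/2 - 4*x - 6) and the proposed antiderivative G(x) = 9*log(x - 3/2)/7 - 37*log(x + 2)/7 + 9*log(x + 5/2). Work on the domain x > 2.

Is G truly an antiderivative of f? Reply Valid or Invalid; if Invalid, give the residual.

d/dx[G] = (20*x**2 + 20*x - 3)/(4*x**3 + 12*x**2 - 7*x - 30)
d/dx[G] - f(x) = (-20*x**3 + 20*x**2 - 101*x - 42)/(8*x**5 + 20*x**4 - 50*x**3 - 125*x**2 + 72*x + 180) != 0.

Invalid: d/dx[G] - f = (-20*x**3 + 20*x**2 - 101*x - 42)/(8*x**5 + 20*x**4 - 50*x**3 - 125*x**2 + 72*x + 180), which is not 0.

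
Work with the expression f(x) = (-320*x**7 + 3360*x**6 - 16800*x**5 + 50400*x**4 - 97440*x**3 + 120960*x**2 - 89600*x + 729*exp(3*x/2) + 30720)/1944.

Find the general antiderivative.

Check any antiderivative F(x) by computing F'(x) and comparing it with f(x).
Check: d/dx[-5*x**8/243 + 20*x**7/81 - 350*x**6/243 + 140*x**5/27 - 1015*x**4/81 + 560*x**3/27 - 5600*x**2/243 + 1280*x/81 + exp(3*x/2)/4] = -40*x**7/243 + 140*x**6/81 - 700*x**5/81 + 700*x**4/27 - 4060*x**3/81 + 560*x**2/9 - 11200*x/243 + 3*exp(3*x/2)/8 + 1280/81, which equals f(x).

F(x) = -5*x**8/243 + 20*x**7/81 - 350*x**6/243 + 140*x**5/27 - 1015*x**4/81 + 560*x**3/27 - 5600*x**2/243 + 1280*x/81 + exp(3*x/2)/4 + C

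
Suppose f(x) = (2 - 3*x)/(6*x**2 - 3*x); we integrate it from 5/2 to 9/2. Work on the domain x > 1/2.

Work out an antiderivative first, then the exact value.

Antiderivative: F(x) = -2*log(x)/3 + log(x - 1/2)/6; value = -2*log(9/2)/3 - log(2)/6 + log(4)/6 + 2*log(5/2)/3

Factor the denominator (3*x*(2*x - 1)) and decompose: f = 1/(3*(2*x - 1)) - 2/(3*x); each piece integrates to a log, atan, or power term.
F(x) = -2*log(x)/3 + log(x - 1/2)/6 is an antiderivative of f.
Check: d/dx[-2*log(x)/3 + log(x - 1/2)/6] = (2 - 3*x)/(6*x**2 - 3*x) = f(x).
F(9/2) = -2*log(9/2)/3 + log(4)/6; F(5/2) = -2*log(5/2)/3 + log(2)/6.
Integral = F(9/2) - F(5/2) = -2*log(9/2)/3 - log(2)/6 + log(4)/6 + 2*log(5/2)/3.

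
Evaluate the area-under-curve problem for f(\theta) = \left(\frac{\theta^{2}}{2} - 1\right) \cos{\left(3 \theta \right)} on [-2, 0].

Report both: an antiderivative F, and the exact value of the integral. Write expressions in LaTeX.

Antiderivative: F(\theta) = \frac{\theta^{2} \sin{\left(3 \theta \right)}}{6} + \frac{\theta \cos{\left(3 \theta \right)}}{9} - \frac{10 \sin{\left(3 \theta \right)}}{27}; value = \frac{8 \sin{\left(6 \right)}}{27} + \frac{2 \cos{\left(6 \right)}}{9}

Whatever form F(\theta) takes, F'(\theta) = f(\theta) is non-negotiable.
F(\theta) = \frac{\theta^{2} \sin{\left(3 \theta \right)}}{6} + \frac{\theta \cos{\left(3 \theta \right)}}{9} - \frac{10 \sin{\left(3 \theta \right)}}{27} is an antiderivative of f.
Check: d/d\theta[\frac{\theta^{2} \sin{\left(3 \theta \right)}}{6} + \frac{\theta \cos{\left(3 \theta \right)}}{9} - \frac{10 \sin{\left(3 \theta \right)}}{27}] = \frac{\theta^{2} \cos{\left(3 \theta \right)}}{2} - \cos{\left(3 \theta \right)}, which equals f(\theta).
F(0) = 0; F(-2) = - \frac{2 \cos{\left(6 \right)}}{9} - \frac{8 \sin{\left(6 \right)}}{27}.
Integral = F(0) - F(-2) = \frac{8 \sin{\left(6 \right)}}{27} + \frac{2 \cos{\left(6 \right)}}{9}.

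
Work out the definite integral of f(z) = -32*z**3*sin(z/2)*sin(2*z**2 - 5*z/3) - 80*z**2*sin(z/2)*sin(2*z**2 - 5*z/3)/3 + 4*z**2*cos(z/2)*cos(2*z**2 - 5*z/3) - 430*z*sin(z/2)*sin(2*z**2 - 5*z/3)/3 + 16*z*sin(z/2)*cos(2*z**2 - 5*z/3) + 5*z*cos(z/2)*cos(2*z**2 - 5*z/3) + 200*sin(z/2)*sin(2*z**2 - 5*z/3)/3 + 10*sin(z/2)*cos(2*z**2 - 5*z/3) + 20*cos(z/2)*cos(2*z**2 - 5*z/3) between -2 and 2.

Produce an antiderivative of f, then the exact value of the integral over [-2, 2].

Antiderivative: F(z) = 8*z**2*sin(z/2)*cos(2*z**2 - 5*z/3) + 10*z*sin(z/2)*cos(2*z**2 - 5*z/3) + 40*sin(z/2)*cos(2*z**2 - 5*z/3); value = 92*sin(1)*cos(14/3) + 52*sin(1)*cos(34/3)

Integrate term by term and add the pieces.
F(z) = 8*z**2*sin(z/2)*cos(2*z**2 - 5*z/3) + 10*z*sin(z/2)*cos(2*z**2 - 5*z/3) + 40*sin(z/2)*cos(2*z**2 - 5*z/3) is an antiderivative of f.
Check: d/dz[8*z**2*sin(z/2)*cos(2*z**2 - 5*z/3) + 10*z*sin(z/2)*cos(2*z**2 - 5*z/3) + 40*sin(z/2)*cos(2*z**2 - 5*z/3)] = -32*z**3*sin(z/2)*sin(2*z**2 - 5*z/3) - 80*z**2*sin(z/2)*sin(2*z**2 - 5*z/3)/3 + 4*z**2*cos(z/2)*cos(2*z**2 - 5*z/3) - 430*z*sin(z/2)*sin(2*z**2 - 5*z/3)/3 + 16*z*sin(z/2)*cos(2*z**2 - 5*z/3) + 5*z*cos(z/2)*cos(2*z**2 - 5*z/3) + 200*sin(z/2)*sin(2*z**2 - 5*z/3)/3 + 10*sin(z/2)*cos(2*z**2 - 5*z/3) + 20*cos(z/2)*cos(2*z**2 - 5*z/3) = f(z).
F(2) = 92*sin(1)*cos(14/3); F(-2) = -52*sin(1)*cos(34/3).
Integral = F(2) - F(-2) = 92*sin(1)*cos(14/3) + 52*sin(1)*cos(34/3).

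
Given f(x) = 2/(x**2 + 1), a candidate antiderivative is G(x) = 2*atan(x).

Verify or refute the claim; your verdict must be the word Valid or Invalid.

d/dx[G] = 2/(x**2 + 1)
This equals f(x) exactly, so the claim holds.

Valid - differentiating G returns exactly f.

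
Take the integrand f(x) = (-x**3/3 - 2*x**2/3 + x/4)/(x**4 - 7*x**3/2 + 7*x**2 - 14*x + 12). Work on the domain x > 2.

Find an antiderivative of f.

An antiderivative is F(x) = (-1450*log(x - 2) + 864*log(x - 3/2) + 93*log(x**2 + 4) - 298*atan(x/2))/1200.

Factor the denominator (6*(x - 2)*(2*x - 3)*(x**2 + 4)) and decompose: f = (93*x - 298)/(600*(x**2 + 4)) + 36/(25*(2*x - 3)) - 29/(24*(x - 2)); each piece integrates to a log, atan, or power term.
Check: d/dx[(-1450*log(x - 2) + 864*log(x - 3/2) + 93*log(x**2 + 4) - 298*atan(x/2))/1200] = (-4*x**3 - 8*x**2 + 3*x)/(12*x**4 - 42*x**3 + 84*x**2 - 168*x + 144), which equals f(x).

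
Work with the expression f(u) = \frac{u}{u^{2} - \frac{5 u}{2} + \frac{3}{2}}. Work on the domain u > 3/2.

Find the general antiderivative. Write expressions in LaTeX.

F(u) = 3 \log{\left(u - \frac{3}{2} \right)} - 2 \log{\left(u - 1 \right)} + C

Factor the denominator (\left(u - 1\right) \left(2 u - 3\right)) and decompose: f = \frac{6}{2 u - 3} - \frac{2}{u - 1}; each piece integrates to a log, atan, or power term.
Check: d/du[3 \log{\left(u - \frac{3}{2} \right)} - 2 \log{\left(u - 1 \right)}] = \frac{2 u}{2 u^{2} - 5 u + 3}, which equals f(u).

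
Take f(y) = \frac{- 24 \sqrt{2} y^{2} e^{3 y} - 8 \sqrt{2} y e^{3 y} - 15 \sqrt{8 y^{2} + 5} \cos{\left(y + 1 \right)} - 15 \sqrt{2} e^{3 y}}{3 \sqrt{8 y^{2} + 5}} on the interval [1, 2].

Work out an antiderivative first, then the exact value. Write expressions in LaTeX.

A first test for any F(y): its y-derivative must equal f(y) identically.
F(y) = - \frac{\sqrt{2} \sqrt{8 y^{2} + 5} e^{3 y} + 15 \sin{\left(y + 1 \right)}}{3} is an antiderivative of f.
Check: d/dy[- \frac{\sqrt{2} \sqrt{8 y^{2} + 5} e^{3 y} + 15 \sin{\left(y + 1 \right)}}{3}] = \frac{- 24 \sqrt{2} y^{2} e^{3 y} - 8 \sqrt{2} y e^{3 y} - 15 \sqrt{8 y^{2} + 5} \cos{\left(y + 1 \right)} - 15 \sqrt{2} e^{3 y}}{3 \sqrt{8 y^{2} + 5}} = f(y).
F(2) = - \frac{\sqrt{74} e^{6}}{3} - 5 \sin{\left(3 \right)}; F(1) = - \frac{\sqrt{26} e^{3}}{3} - 5 \sin{\left(2 \right)}.
Integral = F(2) - F(1) = - \frac{\sqrt{74} e^{6}}{3} - 5 \sin{\left(3 \right)} + 5 \sin{\left(2 \right)} + \frac{\sqrt{26} e^{3}}{3}.

Antiderivative: F(y) = - \frac{\sqrt{2} \sqrt{8 y^{2} + 5} e^{3 y} + 15 \sin{\left(y + 1 \right)}}{3}; value = - \frac{\sqrt{74} e^{6}}{3} - 5 \sin{\left(3 \right)} + 5 \sin{\left(2 \right)} + \frac{\sqrt{26} e^{3}}{3}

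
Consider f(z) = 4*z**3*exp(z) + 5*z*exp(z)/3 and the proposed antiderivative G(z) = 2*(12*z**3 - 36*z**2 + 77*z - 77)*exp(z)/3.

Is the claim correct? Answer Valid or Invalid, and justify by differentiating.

d/dz[G] = 8*z**3*exp(z) + 10*z*exp(z)/3
d/dz[G] - f(z) = 4*z**3*exp(z) + 5*z*exp(z)/3 != 0.

Invalid: d/dz[G] - f = 4*z**3*exp(z) + 5*z*exp(z)/3, which is not 0.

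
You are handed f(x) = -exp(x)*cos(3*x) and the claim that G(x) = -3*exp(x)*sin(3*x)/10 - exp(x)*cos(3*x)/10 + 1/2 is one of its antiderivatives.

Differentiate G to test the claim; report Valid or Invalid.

d/dx[G] = -exp(x)*cos(3*x)
This equals f(x) exactly, so the claim holds.

Valid. The derivative of G reproduces f.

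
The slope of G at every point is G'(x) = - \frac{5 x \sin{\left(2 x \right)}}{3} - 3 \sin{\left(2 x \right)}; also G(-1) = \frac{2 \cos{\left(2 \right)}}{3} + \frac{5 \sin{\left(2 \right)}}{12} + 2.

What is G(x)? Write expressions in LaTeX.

G(x) = \frac{10 x \cos{\left(2 x \right)} - 5 \sin{\left(2 x \right)} + 18 \cos{\left(2 x \right)} + 24}{12}

Integrate term by term and add the pieces.
A general antiderivative is \frac{5 x \cos{\left(2 x \right)}}{6} - \frac{5 \sin{\left(2 x \right)}}{12} + \frac{3 \cos{\left(2 x \right)}}{2} + C.
The condition gives C = \frac{2 \cos{\left(2 \right)}}{3} + \frac{5 \sin{\left(2 \right)}}{12} + 2 - (\frac{2 \cos{\left(2 \right)}}{3} + \frac{5 \sin{\left(2 \right)}}{12}) = 2.
So G(x) = \frac{10 x \cos{\left(2 x \right)} - 5 \sin{\left(2 x \right)} + 18 \cos{\left(2 x \right)} + 24}{12}.
Check: d/dx[\frac{10 x \cos{\left(2 x \right)} - 5 \sin{\left(2 x \right)} + 18 \cos{\left(2 x \right)} + 24}{12}] = - \frac{5 x \sin{\left(2 x \right)}}{3} - 3 \sin{\left(2 x \right)} = G'(x).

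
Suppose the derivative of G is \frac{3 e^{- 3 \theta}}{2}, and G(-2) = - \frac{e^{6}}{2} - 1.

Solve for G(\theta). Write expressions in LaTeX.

G(\theta) = -1 - \frac{e^{- 3 \theta}}{2}

A candidate passes only if d/d\theta[G] lands on the given G'(\theta) exactly.
A general antiderivative is - \frac{e^{- 3 \theta}}{2} + C.
The condition gives C = - \frac{e^{6}}{2} - 1 - (- \frac{e^{6}}{2}) = -1.
So G(\theta) = -1 - \frac{e^{- 3 \theta}}{2}.
Check: d/d\theta[-1 - \frac{e^{- 3 \theta}}{2}] = \frac{3 e^{- 3 \theta}}{2} = G'(\theta).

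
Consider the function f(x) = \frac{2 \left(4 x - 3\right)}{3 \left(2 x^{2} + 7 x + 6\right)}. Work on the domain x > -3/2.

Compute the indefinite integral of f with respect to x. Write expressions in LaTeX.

The denominator factors as 3 \left(x + 2\right) \left(2 x + 3\right); partial fractions split f into directly integrable pieces: - \frac{12}{2 x + 3} + \frac{22}{3 \left(x + 2\right)}.
Check: d/dx[- 6 \log{\left(x + \frac{3}{2} \right)} + \frac{22 \log{\left(x + 2 \right)}}{3}] = \frac{8 x - 6}{6 x^{2} + 21 x + 18}, which equals f(x).

F(x) = - 6 \log{\left(x + \frac{3}{2} \right)} + \frac{22 \log{\left(x + 2 \right)}}{3} + C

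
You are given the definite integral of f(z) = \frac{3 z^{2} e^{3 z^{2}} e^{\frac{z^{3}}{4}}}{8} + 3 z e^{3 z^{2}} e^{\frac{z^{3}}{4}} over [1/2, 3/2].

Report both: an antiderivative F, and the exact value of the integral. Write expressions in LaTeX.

The substitution u = \frac{z^{3}}{4} + 3 z^{2} works: f is exactly (dF/du)*(du/dz) for that inner function.
F(z) = \frac{e^{\frac{z^{3}}{4} + 3 z^{2}}}{2} is an antiderivative of f.
Check: d/dz[\frac{e^{\frac{z^{3}}{4} + 3 z^{2}}}{2}] = \frac{3 z^{2} e^{3 z^{2}} e^{\frac{z^{3}}{4}}}{8} + 3 z e^{3 z^{2}} e^{\frac{z^{3}}{4}} = f(z).
F(3/2) = \frac{e^{\frac{243}{32}}}{2}; F(1/2) = \frac{e^{\frac{25}{32}}}{2}.
Integral = F(3/2) - F(1/2) = - \frac{e^{\frac{25}{32}}}{2} + \frac{e^{\frac{243}{32}}}{2}.

Antiderivative: F(z) = \frac{e^{\frac{z^{3}}{4} + 3 z^{2}}}{2}; value = - \frac{e^{\frac{25}{32}}}{2} + \frac{e^{\frac{243}{32}}}{2}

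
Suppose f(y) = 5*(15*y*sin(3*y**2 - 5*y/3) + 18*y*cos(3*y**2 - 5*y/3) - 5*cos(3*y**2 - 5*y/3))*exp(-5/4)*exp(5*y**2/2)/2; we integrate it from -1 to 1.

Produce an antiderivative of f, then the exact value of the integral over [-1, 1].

Antiderivative: F(y) = 15*exp(-5/4)*exp(5*y**2/2)*sin(3*y**2 - 5*y/3)/2; value = 15*exp(5/4)*sin(4/3)/2 - 15*exp(5/4)*sin(14/3)/2

f has the shape u'v + uv' for u = 15*exp(5*y**2/2 - 5/4)/2 and v = sin(3*y**2 - 5*y/3) — it is the derivative of the product u*v.
F(y) = 15*exp(-5/4)*exp(5*y**2/2)*sin(3*y**2 - 5*y/3)/2 is an antiderivative of f.
Check: d/dy[15*exp(-5/4)*exp(5*y**2/2)*sin(3*y**2 - 5*y/3)/2] = (75*y*exp(5*y**2/2)*sin(3*y**2 - 5*y/3) + 90*y*exp(5*y**2/2)*cos(3*y**2 - 5*y/3) - 25*exp(5*y**2/2)*cos(3*y**2 - 5*y/3))*exp(-5/4)/2, which equals f(y).
F(1) = 15*exp(5/4)*sin(4/3)/2; F(-1) = 15*exp(5/4)*sin(14/3)/2.
Integral = F(1) - F(-1) = 15*exp(5/4)*sin(4/3)/2 - 15*exp(5/4)*sin(14/3)/2.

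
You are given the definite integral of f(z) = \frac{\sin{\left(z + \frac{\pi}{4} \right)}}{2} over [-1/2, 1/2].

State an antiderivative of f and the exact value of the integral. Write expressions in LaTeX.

Antiderivative: F(z) = - \frac{\cos{\left(z + \frac{\pi}{4} \right)}}{2}; value = - \frac{\cos{\left(\frac{1}{2} + \frac{\pi}{4} \right)}}{2} + \frac{\sin{\left(\frac{1}{2} + \frac{\pi}{4} \right)}}{2}

A first test for any F(z): its z-derivative must equal f(z) identically.
F(z) = - \frac{\cos{\left(z + \frac{\pi}{4} \right)}}{2} is an antiderivative of f.
Check: d/dz[- \frac{\cos{\left(z + \frac{\pi}{4} \right)}}{2}] = \frac{\sin{\left(z + \frac{\pi}{4} \right)}}{2} = f(z).
F(1/2) = - \frac{\cos{\left(\frac{1}{2} + \frac{\pi}{4} \right)}}{2}; F(-1/2) = - \frac{\sin{\left(\frac{1}{2} + \frac{\pi}{4} \right)}}{2}.
Integral = F(1/2) - F(-1/2) = - \frac{\cos{\left(\frac{1}{2} + \frac{\pi}{4} \right)}}{2} + \frac{\sin{\left(\frac{1}{2} + \frac{\pi}{4} \right)}}{2}.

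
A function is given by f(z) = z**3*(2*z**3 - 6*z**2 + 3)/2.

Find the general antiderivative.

For F(z) to be correct the identity F'(z) - f(z) = 0 must hold.
Check: d/dz[z**4*(8*z**3 - 28*z**2 + 21)/56] = z**6 - 3*z**5 + 3*z**3/2, which equals f(z).

F(z) = z**4*(8*z**3 - 28*z**2 + 21)/56 + C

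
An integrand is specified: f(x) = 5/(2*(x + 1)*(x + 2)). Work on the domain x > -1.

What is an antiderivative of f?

An antiderivative is F(x) = 5*log(x + 1)/2 - 5*log(x + 2)/2.

The denominator factors as 2*(x + 1)*(x + 2); partial fractions split f into directly integrable pieces: -5/(2*(x + 2)) + 5/(2*(x + 1)).
Check: d/dx[5*log(x + 1)/2 - 5*log(x + 2)/2] = 5/(2*x**2 + 6*x + 4), which equals f(x).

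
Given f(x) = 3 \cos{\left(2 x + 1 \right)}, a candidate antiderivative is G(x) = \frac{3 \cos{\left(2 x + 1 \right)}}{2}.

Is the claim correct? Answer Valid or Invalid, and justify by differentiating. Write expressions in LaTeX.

Invalid: d/dx[G] - f = - 3 \sin{\left(2 x + 1 \right)} - 3 \cos{\left(2 x + 1 \right)}, which is not 0.

d/dx[G] = - 3 \sin{\left(2 x + 1 \right)}
d/dx[G] - f(x) = - 3 \sin{\left(2 x + 1 \right)} - 3 \cos{\left(2 x + 1 \right)} != 0.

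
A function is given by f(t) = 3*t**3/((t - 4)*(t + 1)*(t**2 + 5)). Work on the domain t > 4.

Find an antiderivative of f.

An antiderivative is F(t) = 64*log(t - 4)/35 + log(t + 1)/10 + 15*log(t**2 + 5)/28 + 5*sqrt(5)*atan(sqrt(5)*t/5)/14.

The denominator factors as (t - 4)*(t + 1)*(t**2 + 5); partial fractions split f into directly integrable pieces: 5*(3*t + 5)/(14*(t**2 + 5)) + 1/(10*(t + 1)) + 64/(35*(t - 4)).
Check: d/dt[64*log(t - 4)/35 + log(t + 1)/10 + 15*log(t**2 + 5)/28 + 5*sqrt(5)*atan(sqrt(5)*t/5)/14] = 3*t**3/(t**4 - 3*t**3 + t**2 - 15*t - 20), which equals f(t).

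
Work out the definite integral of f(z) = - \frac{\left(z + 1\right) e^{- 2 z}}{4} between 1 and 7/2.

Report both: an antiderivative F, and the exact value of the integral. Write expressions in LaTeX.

f has the shape u'v + uv' for u = \frac{z}{8} + \frac{3}{16} and v = e^{- 2 z} — it is the derivative of the product u*v.
F(z) = \frac{\left(2 z + 3\right) e^{- 2 z}}{16} is an antiderivative of f.
Check: d/dz[\frac{\left(2 z + 3\right) e^{- 2 z}}{16}] = \frac{\left(- z - 1\right) e^{- 2 z}}{4}, which equals f(z).
F(7/2) = \frac{5}{8 e^{7}}; F(1) = \frac{5}{16 e^{2}}.
Integral = F(7/2) - F(1) = - \frac{5}{16 e^{2}} + \frac{5}{8 e^{7}}.

Antiderivative: F(z) = \frac{\left(2 z + 3\right) e^{- 2 z}}{16}; value = - \frac{5}{16 e^{2}} + \frac{5}{8 e^{7}}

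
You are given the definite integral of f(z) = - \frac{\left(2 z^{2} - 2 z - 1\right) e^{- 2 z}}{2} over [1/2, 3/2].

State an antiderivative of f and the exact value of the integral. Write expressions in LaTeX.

Antiderivative: F(z) = \frac{z^{2} e^{- 2 z}}{2} - \frac{e^{- 2 z}}{4}; value = \frac{7}{8 e^{3}} + \frac{1}{8 e}

f has the shape u'v + uv' for u = \frac{z^{2}}{2} - \frac{1}{4} and v = e^{- 2 z} — it is the derivative of the product u*v.
F(z) = \frac{z^{2} e^{- 2 z}}{2} - \frac{e^{- 2 z}}{4} is an antiderivative of f.
Check: d/dz[\frac{z^{2} e^{- 2 z}}{2} - \frac{e^{- 2 z}}{4}] = \frac{\left(- 2 z^{2} + 2 z + 1\right) e^{- 2 z}}{2}, which equals f(z).
F(3/2) = \frac{7}{8 e^{3}}; F(1/2) = - \frac{1}{8 e}.
Integral = F(3/2) - F(1/2) = \frac{7}{8 e^{3}} + \frac{1}{8 e}.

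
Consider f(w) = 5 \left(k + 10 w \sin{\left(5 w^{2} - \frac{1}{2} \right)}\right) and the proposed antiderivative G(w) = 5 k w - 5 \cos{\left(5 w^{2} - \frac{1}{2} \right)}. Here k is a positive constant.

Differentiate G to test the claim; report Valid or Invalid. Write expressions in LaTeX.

d/dw[G] = 5 k + 50 w \sin{\left(5 w^{2} - \frac{1}{2} \right)}
This equals f(w) exactly, so the claim holds.

Valid - the claim checks out under differentiation.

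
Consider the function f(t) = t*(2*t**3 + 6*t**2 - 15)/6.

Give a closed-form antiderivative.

An antiderivative is F(t) = t**5/15 + t**4/4 - 5*t**2/4.

A candidate is checked by its d/dt: the result must match f(t).
Check: d/dt[t**5/15 + t**4/4 - 5*t**2/4] = t**4/3 + t**3 - 5*t/2, which equals f(t).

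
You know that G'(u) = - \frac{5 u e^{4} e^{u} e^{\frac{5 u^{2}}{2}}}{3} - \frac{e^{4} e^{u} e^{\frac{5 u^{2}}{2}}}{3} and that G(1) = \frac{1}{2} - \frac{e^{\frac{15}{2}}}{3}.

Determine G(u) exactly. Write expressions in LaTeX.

G(u) = - \frac{e^{4} e^{u} e^{\frac{5 u^{2}}{2}}}{3} + \frac{1}{2}

The substitution w = \frac{5 u^{2}}{2} + u + 4 works: G'(u) is exactly (dG/dw)*(dw/du) for that inner function.
A general antiderivative is - \frac{e^{\frac{5 u^{2}}{2} + u + 4}}{3} + C.
The condition gives C = \frac{1}{2} - \frac{e^{\frac{15}{2}}}{3} - (- \frac{e^{\frac{15}{2}}}{3}) = \frac{1}{2}.
So G(u) = - \frac{e^{4} e^{u} e^{\frac{5 u^{2}}{2}}}{3} + \frac{1}{2}.
Check: d/du[- \frac{e^{4} e^{u} e^{\frac{5 u^{2}}{2}}}{3} + \frac{1}{2}] = - \frac{5 u e^{4} e^{u} e^{\frac{5 u^{2}}{2}}}{3} - \frac{e^{4} e^{u} e^{\frac{5 u^{2}}{2}}}{3} = G'(u).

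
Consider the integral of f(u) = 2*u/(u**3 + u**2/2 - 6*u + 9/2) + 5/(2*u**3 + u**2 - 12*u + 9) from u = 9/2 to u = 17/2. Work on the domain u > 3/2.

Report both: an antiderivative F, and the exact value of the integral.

Antiderivative: F(u) = (88*log(u - 3/2) - 81*log(u - 1) - 7*log(u + 3))/36; value = -37*log(15/2)/18 - 22*log(3)/9 - 7*log(23/2)/36 + 9*log(7/2)/4 + 22*log(7)/9

The denominator factors as (u - 1)*(u + 3)*(2*u - 3); partial fractions split f into directly integrable pieces: 44/(9*(2*u - 3)) - 7/(36*(u + 3)) - 9/(4*(u - 1)).
F(u) = (88*log(u - 3/2) - 81*log(u - 1) - 7*log(u + 3))/36 is an antiderivative of f.
Check: d/du[(88*log(u - 3/2) - 81*log(u - 1) - 7*log(u + 3))/36] = (4*u + 5)/(2*u**3 + u**2 - 12*u + 9), which equals f(u).
F(17/2) = -9*log(15/2)/4 - 7*log(23/2)/36 + 22*log(7)/9; F(9/2) = -9*log(7/2)/4 - 7*log(15/2)/36 + 22*log(3)/9.
Integral = F(17/2) - F(9/2) = -37*log(15/2)/18 - 22*log(3)/9 - 7*log(23/2)/36 + 9*log(7/2)/4 + 22*log(7)/9.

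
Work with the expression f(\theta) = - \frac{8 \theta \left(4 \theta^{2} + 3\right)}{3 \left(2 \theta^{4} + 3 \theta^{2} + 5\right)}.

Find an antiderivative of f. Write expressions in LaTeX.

An antiderivative is F(\theta) = - \frac{4 \log{\left(\frac{2 \theta^{4}}{3} + \theta^{2} + \frac{5}{3} \right)}}{3}.

f matches the chain-rule pattern g'(h)*h' with inner function h(\theta) = \frac{2 \theta^{4}}{3} + \theta^{2} + \frac{5}{3}; substituting u = h(\theta) collapses the integral.
Check: d/d\theta[- \frac{4 \log{\left(\frac{2 \theta^{4}}{3} + \theta^{2} + \frac{5}{3} \right)}}{3}] = \frac{- 32 \theta^{3} - 24 \theta}{6 \theta^{4} + 9 \theta^{2} + 15}, which equals f(\theta).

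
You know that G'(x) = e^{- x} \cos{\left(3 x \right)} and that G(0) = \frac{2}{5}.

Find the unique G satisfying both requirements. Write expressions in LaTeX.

G(x) = \frac{1}{2} + \frac{3 e^{- x} \sin{\left(3 x \right)}}{10} - \frac{e^{- x} \cos{\left(3 x \right)}}{10}

A first test for any G(x): its x-derivative must equal the given G'(x).
A general antiderivative is \frac{3 e^{- x} \sin{\left(3 x \right)}}{10} - \frac{e^{- x} \cos{\left(3 x \right)}}{10} + C.
The condition gives C = \frac{2}{5} - (- \frac{1}{10}) = \frac{1}{2}.
So G(x) = \frac{1}{2} + \frac{3 e^{- x} \sin{\left(3 x \right)}}{10} - \frac{e^{- x} \cos{\left(3 x \right)}}{10}.
Check: d/dx[\frac{1}{2} + \frac{3 e^{- x} \sin{\left(3 x \right)}}{10} - \frac{e^{- x} \cos{\left(3 x \right)}}{10}] = e^{- x} \cos{\left(3 x \right)} = G'(x).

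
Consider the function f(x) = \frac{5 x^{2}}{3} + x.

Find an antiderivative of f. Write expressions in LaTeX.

Integrate term by term and add the pieces.
Check: d/dx[\frac{5 x^{3}}{9} + \frac{x^{2}}{2}] = \frac{5 x^{2}}{3} + x = f(x).

An antiderivative is F(x) = \frac{5 x^{3}}{9} + \frac{x^{2}}{2}.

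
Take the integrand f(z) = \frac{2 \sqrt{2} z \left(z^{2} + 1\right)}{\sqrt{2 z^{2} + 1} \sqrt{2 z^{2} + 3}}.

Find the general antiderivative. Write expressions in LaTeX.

f has the shape u'v + uv' for u = \frac{\sqrt{2 z^{2} + 1}}{2} and v = \sqrt{z^{2} + \frac{3}{2}} — it is the derivative of the product u*v.
Check: d/dz[\frac{\sqrt{2} \sqrt{2 z^{2} + 1} \sqrt{2 z^{2} + 3}}{4}] = \frac{2 \sqrt{2} z^{3} + 2 \sqrt{2} z}{\sqrt{2 z^{2} + 1} \sqrt{2 z^{2} + 3}}, which equals f(z).

F(z) = \frac{\sqrt{2} \sqrt{2 z^{2} + 1} \sqrt{2 z^{2} + 3}}{4} + C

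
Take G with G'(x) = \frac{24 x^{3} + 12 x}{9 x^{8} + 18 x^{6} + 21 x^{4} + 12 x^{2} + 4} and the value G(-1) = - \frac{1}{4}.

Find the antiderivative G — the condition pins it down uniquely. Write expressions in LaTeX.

G(x) = - \frac{2}{3 x^{4} + 3 x^{2} + 2}

The substitution u = 2 x^{4} + 2 x^{2} + \frac{4}{3} works: G'(x) is exactly (dG/du)*(du/dx) for that inner function.
A general antiderivative is - \frac{4}{3 \left(2 x^{4} + 2 x^{2} + \frac{4}{3}\right)} + C.
The condition gives C = - \frac{1}{4} - (- \frac{1}{4}) = 0.
So G(x) = - \frac{2}{3 x^{4} + 3 x^{2} + 2}.
Check: d/dx[- \frac{2}{3 x^{4} + 3 x^{2} + 2}] = \frac{24 x^{3} + 12 x}{9 x^{8} + 18 x^{6} + 21 x^{4} + 12 x^{2} + 4} = G'(x).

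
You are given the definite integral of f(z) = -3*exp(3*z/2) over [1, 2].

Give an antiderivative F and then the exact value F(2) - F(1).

An antiderivative F(z) passes only if d/dz[F] lands on f(z) exactly.
F(z) = -2*exp(3*z/2) is an antiderivative of f.
Check: d/dz[-2*exp(3*z/2)] = -3*exp(3*z/2) = f(z).
F(2) = -2*exp(3); F(1) = -2*exp(3/2).
Integral = F(2) - F(1) = -2*exp(3) + 2*exp(3/2).

Antiderivative: F(z) = -2*exp(3*z/2); value = -2*exp(3) + 2*exp(3/2)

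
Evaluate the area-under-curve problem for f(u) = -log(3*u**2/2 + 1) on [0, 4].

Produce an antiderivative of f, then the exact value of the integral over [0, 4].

Antiderivative: F(u) = (-3*u*log(3*u**2/2 + 1) + 6*u - 2*sqrt(6)*atan(sqrt(6)*u/2))/3; value = -4*log(25) - 2*sqrt(6)*atan(2*sqrt(6))/3 + 8

A first test for any F(u): its u-derivative must equal f(u) identically.
F(u) = (-3*u*log(3*u**2/2 + 1) + 6*u - 2*sqrt(6)*atan(sqrt(6)*u/2))/3 is an antiderivative of f.
Check: d/du[(-3*u*log(3*u**2/2 + 1) + 6*u - 2*sqrt(6)*atan(sqrt(6)*u/2))/3] = -log(3*u**2/2 + 1) = f(u).
F(4) = -4*log(25) - 2*sqrt(6)*atan(2*sqrt(6))/3 + 8; F(0) = 0.
Integral = F(4) - F(0) = -4*log(25) - 2*sqrt(6)*atan(2*sqrt(6))/3 + 8.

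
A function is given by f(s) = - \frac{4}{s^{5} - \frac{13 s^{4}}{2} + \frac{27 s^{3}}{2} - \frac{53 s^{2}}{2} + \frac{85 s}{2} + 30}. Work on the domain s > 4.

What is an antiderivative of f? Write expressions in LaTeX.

The denominator factors as \left(s - 4\right) \left(s - 3\right) \left(2 s + 1\right) \left(s^{2} + 5\right); partial fractions split f into directly integrable pieces: \frac{4 \left(s - 11\right)}{441 \left(s^{2} + 5\right)} - \frac{128}{1323 \left(2 s + 1\right)} + \frac{4}{49 \left(s - 3\right)} - \frac{8}{189 \left(s - 4\right)}.
Check: d/ds[- \frac{8 \log{\left(s - 4 \right)}}{189} + \frac{4 \log{\left(s - 3 \right)}}{49} - \frac{64 \log{\left(s + \frac{1}{2} \right)}}{1323} + \frac{2 \log{\left(s^{2} + 5 \right)}}{441} - \frac{44 \sqrt{5} \operatorname{atan}{\left(\frac{\sqrt{5} s}{5} \right)}}{2205}] = - \frac{8}{2 s^{5} - 13 s^{4} + 27 s^{3} - 53 s^{2} + 85 s + 60}, which equals f(s).

An antiderivative is F(s) = - \frac{8 \log{\left(s - 4 \right)}}{189} + \frac{4 \log{\left(s - 3 \right)}}{49} - \frac{64 \log{\left(s + \frac{1}{2} \right)}}{1323} + \frac{2 \log{\left(s^{2} + 5 \right)}}{441} - \frac{44 \sqrt{5} \operatorname{atan}{\left(\frac{\sqrt{5} s}{5} \right)}}{2205}.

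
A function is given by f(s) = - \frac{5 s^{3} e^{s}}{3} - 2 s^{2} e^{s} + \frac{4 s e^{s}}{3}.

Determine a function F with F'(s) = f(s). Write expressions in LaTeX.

Recognize the product-rule pattern: f = u'v + uv' with u = - \frac{5 s^{3}}{3} + 3 s^{2} - \frac{14 s}{3} + \frac{14}{3}, v = e^{s}, so integration by parts undoes it.
Check: d/ds[\frac{\left(- 5 s^{3} + 9 s^{2} - 14 s + 14\right) e^{s}}{3}] = - \frac{5 s^{3} e^{s}}{3} - 2 s^{2} e^{s} + \frac{4 s e^{s}}{3} = f(s).

An antiderivative is F(s) = \frac{\left(- 5 s^{3} + 9 s^{2} - 14 s + 14\right) e^{s}}{3}.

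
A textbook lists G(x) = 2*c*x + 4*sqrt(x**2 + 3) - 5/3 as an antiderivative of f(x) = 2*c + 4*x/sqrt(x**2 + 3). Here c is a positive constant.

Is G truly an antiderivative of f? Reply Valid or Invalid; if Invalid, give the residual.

Valid - differentiating G returns exactly f.

d/dx[G] = (2*c*sqrt(x**2 + 3) + 4*x)/sqrt(x**2 + 3)
This equals f(x) exactly, so the claim holds.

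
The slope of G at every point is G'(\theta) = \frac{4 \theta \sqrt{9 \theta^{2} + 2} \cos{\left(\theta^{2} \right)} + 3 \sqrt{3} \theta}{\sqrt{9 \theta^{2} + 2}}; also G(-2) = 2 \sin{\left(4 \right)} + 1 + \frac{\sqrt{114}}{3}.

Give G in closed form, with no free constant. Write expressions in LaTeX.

For G(\theta) to be correct, d/d\theta[G] must agree with the stated G'(\theta) identically.
A general antiderivative is \sqrt{3 \theta^{2} + \frac{2}{3}} + 2 \sin{\left(\theta^{2} \right)} + C.
The condition gives C = 2 \sin{\left(4 \right)} + 1 + \frac{\sqrt{114}}{3} - (2 \sin{\left(4 \right)} + \frac{\sqrt{114}}{3}) = 1.
So G(\theta) = \frac{\sqrt{3} \sqrt{9 \theta^{2} + 2} + 6 \sin{\left(\theta^{2} \right)} + 3}{3}.
Check: d/d\theta[\frac{\sqrt{3} \sqrt{9 \theta^{2} + 2} + 6 \sin{\left(\theta^{2} \right)} + 3}{3}] = \frac{4 \theta \sqrt{9 \theta^{2} + 2} \cos{\left(\theta^{2} \right)} + 3 \sqrt{3} \theta}{\sqrt{9 \theta^{2} + 2}} = G'(\theta).

G(\theta) = \frac{\sqrt{3} \sqrt{9 \theta^{2} + 2} + 6 \sin{\left(\theta^{2} \right)} + 3}{3}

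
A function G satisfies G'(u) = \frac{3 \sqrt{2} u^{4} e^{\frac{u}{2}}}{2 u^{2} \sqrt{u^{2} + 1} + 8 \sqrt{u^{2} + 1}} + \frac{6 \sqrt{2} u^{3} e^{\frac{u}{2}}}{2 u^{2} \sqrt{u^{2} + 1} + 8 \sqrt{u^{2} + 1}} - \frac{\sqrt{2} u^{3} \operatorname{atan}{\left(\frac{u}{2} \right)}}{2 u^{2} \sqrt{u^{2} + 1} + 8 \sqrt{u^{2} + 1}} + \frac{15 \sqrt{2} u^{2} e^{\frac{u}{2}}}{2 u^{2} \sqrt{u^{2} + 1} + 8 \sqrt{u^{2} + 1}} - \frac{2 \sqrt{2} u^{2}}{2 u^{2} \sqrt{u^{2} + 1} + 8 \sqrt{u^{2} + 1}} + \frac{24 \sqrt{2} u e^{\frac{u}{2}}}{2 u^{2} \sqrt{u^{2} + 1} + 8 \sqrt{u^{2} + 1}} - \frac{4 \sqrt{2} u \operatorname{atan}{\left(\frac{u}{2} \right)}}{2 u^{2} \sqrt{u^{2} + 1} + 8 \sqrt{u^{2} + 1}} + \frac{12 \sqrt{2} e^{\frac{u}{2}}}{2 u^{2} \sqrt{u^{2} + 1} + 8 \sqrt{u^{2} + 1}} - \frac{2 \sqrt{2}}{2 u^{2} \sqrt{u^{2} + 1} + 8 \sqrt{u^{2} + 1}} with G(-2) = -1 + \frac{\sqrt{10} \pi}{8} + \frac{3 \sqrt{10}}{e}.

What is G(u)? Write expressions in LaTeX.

G(u) = 3 \sqrt{2 u^{2} + 2} e^{\frac{u}{2}} - \frac{\sqrt{2 u^{2} + 2} \operatorname{atan}{\left(\frac{u}{2} \right)}}{2} - 1

Recognize the product-rule pattern: G'(u) = v'r + vr' with v = \sqrt{2 u^{2} + 2}, r = 3 e^{\frac{u}{2}} - \frac{\operatorname{atan}{\left(\frac{u}{2} \right)}}{2}, so integration by parts undoes it.
A general antiderivative is \sqrt{2 u^{2} + 2} \left(3 e^{\frac{u}{2}} - \frac{\operatorname{atan}{\left(\frac{u}{2} \right)}}{2}\right) + C.
The condition gives C = -1 + \frac{\sqrt{10} \pi}{8} + \frac{3 \sqrt{10}}{e} - (\frac{\sqrt{10} \pi}{8} + \frac{3 \sqrt{10}}{e}) = -1.
So G(u) = 3 \sqrt{2 u^{2} + 2} e^{\frac{u}{2}} - \frac{\sqrt{2 u^{2} + 2} \operatorname{atan}{\left(\frac{u}{2} \right)}}{2} - 1.
Check: d/du[3 \sqrt{2 u^{2} + 2} e^{\frac{u}{2}} - \frac{\sqrt{2 u^{2} + 2} \operatorname{atan}{\left(\frac{u}{2} \right)}}{2} - 1] = \frac{3 \sqrt{2} u^{4} e^{\frac{u}{2}} + 6 \sqrt{2} u^{3} e^{\frac{u}{2}} - \sqrt{2} u^{3} \operatorname{atan}{\left(\frac{u}{2} \right)} + 15 \sqrt{2} u^{2} e^{\frac{u}{2}} - 2 \sqrt{2} u^{2} + 24 \sqrt{2} u e^{\frac{u}{2}} - 4 \sqrt{2} u \operatorname{atan}{\left(\frac{u}{2} \right)} + 12 \sqrt{2} e^{\frac{u}{2}} - 2 \sqrt{2}}{2 u^{2} \sqrt{u^{2} + 1} + 8 \sqrt{u^{2} + 1}}, which equals G'(u).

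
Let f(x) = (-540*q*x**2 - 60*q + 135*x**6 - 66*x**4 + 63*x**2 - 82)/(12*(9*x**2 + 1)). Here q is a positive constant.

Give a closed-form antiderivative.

Any candidate F(x) must reproduce f(x) exactly when differentiated.
Check: d/dx[(-60*q*x + 3*x**5 - 3*x**3 + 8*x - 30*atan(3*x) - 4)/12] = (-540*q*x**2 - 60*q + 135*x**6 - 66*x**4 + 63*x**2 - 82)/(108*x**2 + 12), which equals f(x).

An antiderivative is F(x) = (-60*q*x + 3*x**5 - 3*x**3 + 8*x - 30*atan(3*x) - 4)/12.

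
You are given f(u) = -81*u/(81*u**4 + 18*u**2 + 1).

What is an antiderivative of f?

An antiderivative is F(u) = 9/(18*u**2 + 2).

f matches the chain-rule pattern g'(h)*h' with inner function h(u) = 3*u**2 + 1/3; substituting w = h(u) collapses the integral.
Check: d/du[9/(18*u**2 + 2)] = -81*u/(81*u**4 + 18*u**2 + 1) = f(u).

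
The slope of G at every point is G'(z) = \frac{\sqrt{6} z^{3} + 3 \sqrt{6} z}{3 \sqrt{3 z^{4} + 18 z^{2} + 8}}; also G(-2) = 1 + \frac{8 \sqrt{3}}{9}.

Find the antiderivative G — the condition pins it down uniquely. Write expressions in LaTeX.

G(z) = \frac{\sqrt{6} \sqrt{3 z^{4} + 18 z^{2} + 8} + 18}{18}

G'(z) matches the chain-rule pattern g'(h)*h' with inner function h(z) = \frac{z^{4}}{2} + 3 z^{2} + \frac{4}{3}; substituting u = h(z) collapses the integral.
A general antiderivative is \frac{\sqrt{\frac{z^{4}}{2} + 3 z^{2} + \frac{4}{3}}}{3} + C.
The condition gives C = 1 + \frac{8 \sqrt{3}}{9} - (\frac{8 \sqrt{3}}{9}) = 1.
So G(z) = \frac{\sqrt{6} \sqrt{3 z^{4} + 18 z^{2} + 8} + 18}{18}.
Check: d/dz[\frac{\sqrt{6} \sqrt{3 z^{4} + 18 z^{2} + 8} + 18}{18}] = \frac{\sqrt{6} z^{3} + 3 \sqrt{6} z}{3 \sqrt{3 z^{4} + 18 z^{2} + 8}} = G'(z).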